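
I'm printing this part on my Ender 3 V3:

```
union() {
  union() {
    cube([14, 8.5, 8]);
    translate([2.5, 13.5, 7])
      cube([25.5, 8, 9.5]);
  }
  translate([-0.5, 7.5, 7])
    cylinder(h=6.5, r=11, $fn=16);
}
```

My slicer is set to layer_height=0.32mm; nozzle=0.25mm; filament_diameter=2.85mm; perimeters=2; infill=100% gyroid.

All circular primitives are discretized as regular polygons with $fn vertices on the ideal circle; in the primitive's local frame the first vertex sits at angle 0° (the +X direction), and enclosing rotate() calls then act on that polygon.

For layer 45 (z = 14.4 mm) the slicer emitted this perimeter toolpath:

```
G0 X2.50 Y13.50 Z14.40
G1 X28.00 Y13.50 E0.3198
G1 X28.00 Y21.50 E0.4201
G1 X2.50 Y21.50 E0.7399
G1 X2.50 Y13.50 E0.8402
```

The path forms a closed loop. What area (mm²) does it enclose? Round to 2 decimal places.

Apply the shoelace formula to the sequence of (X, Y) vertices; enclosed area = 204.00 mm².

204.00 mm²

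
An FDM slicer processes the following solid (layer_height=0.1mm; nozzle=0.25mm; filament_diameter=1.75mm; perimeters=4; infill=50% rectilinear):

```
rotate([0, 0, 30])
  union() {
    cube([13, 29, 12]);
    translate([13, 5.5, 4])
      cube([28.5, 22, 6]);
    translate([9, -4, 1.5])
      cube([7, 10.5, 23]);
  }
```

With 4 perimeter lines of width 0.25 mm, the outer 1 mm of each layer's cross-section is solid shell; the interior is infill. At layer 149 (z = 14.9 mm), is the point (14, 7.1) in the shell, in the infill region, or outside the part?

At z = 14.9 mm: the cube does not reach this height (z outside [0, 12]); the cube at (13, 5.5) is not intersected at this z (z outside [4, 10]); the cube at (9, -4) is present — its section is the full 7×10.5 rectangle; Merging all regions: only the 7×10.5 cube at (9, -4) is present, so the union is just that shape — 1 connected region; (whole slice rotated 30° about Z — lengths, areas and connectivity unchanged). Overall, the cross-section is a single solid region. Undo the 30° rotation: the query point maps to (15.674, -0.851) in the un-rotated model frame. The nearest boundary edge runs (16.00, -4.00)→(16.00, 6.50); distance from the point to it = 0.33 mm. The point is inside the cross-section, 0.33 mm from the nearest boundary — within the 1 mm shell band (4 × 0.25).

shell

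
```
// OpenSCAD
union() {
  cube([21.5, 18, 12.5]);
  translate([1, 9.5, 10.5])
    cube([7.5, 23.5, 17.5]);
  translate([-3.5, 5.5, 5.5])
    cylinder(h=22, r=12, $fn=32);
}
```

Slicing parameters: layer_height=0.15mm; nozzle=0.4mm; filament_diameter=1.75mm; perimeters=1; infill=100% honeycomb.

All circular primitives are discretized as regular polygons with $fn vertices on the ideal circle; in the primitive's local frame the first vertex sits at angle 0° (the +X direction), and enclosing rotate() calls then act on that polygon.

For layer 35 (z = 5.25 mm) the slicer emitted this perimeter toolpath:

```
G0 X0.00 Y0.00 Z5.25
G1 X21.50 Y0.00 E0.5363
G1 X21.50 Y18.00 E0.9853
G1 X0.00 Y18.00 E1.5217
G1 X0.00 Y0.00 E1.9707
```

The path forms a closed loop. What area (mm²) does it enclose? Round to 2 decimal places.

387.00 mm²

Apply the shoelace formula to the sequence of (X, Y) vertices; enclosed area = 387.00 mm².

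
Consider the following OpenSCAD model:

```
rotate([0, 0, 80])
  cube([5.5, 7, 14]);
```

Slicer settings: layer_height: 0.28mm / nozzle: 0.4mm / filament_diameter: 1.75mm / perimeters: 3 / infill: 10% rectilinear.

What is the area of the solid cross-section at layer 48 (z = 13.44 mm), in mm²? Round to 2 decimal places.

38.50 mm²

At z = 13.44 mm: the cube (footprint 5.5×7) is included at this height (area 38.50 mm²); (rotated 80° about Z; rotation is an isometry so areas/perimeters/island counts are preserved). Overall, the cross-section is a single solid region. Net area = 38.50 mm².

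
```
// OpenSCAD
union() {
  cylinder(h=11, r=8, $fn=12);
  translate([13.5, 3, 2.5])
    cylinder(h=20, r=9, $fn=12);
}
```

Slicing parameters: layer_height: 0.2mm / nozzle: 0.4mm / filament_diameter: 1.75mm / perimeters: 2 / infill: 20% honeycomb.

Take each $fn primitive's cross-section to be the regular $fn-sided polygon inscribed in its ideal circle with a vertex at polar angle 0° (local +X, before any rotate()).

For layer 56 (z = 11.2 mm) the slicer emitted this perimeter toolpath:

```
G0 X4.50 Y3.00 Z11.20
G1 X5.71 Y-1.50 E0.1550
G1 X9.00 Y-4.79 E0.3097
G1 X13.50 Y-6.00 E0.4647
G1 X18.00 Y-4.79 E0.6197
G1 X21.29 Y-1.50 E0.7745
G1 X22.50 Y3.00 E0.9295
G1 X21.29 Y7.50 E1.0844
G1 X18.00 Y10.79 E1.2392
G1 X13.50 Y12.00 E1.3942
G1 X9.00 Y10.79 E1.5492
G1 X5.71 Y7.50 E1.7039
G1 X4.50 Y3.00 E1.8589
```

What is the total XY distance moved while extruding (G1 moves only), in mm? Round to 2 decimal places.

Sum the Euclidean lengths of each G1 segment: total = 55.89 mm.

55.89 mm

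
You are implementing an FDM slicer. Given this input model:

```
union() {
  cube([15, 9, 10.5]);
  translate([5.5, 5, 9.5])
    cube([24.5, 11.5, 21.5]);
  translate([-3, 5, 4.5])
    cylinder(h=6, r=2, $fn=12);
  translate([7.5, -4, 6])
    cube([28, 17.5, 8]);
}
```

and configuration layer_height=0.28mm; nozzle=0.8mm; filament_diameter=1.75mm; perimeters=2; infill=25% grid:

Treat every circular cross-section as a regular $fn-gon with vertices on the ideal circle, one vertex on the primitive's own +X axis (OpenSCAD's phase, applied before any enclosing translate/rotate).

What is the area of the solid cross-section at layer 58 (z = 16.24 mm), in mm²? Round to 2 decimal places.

281.75 mm²

At z = 16.24 mm: the cube is not intersected at this z (z outside [0, 10.5]); the 24.5×11.5 cube at (5.5, 5) contributes its full rectangle (area 281.75 mm²); the cylinder at (-3, 5) is absent (z outside [4.5, 10.5]); the cube at (7.5, -4) is absent (z outside [6, 14]); Taking the union: only the 24.5×11.5 cube at (5.5, 5) is present, so the union is just that shape — area = 281.75 mm². Overall, the cross-section is a single solid region. Net area = 281.75 mm².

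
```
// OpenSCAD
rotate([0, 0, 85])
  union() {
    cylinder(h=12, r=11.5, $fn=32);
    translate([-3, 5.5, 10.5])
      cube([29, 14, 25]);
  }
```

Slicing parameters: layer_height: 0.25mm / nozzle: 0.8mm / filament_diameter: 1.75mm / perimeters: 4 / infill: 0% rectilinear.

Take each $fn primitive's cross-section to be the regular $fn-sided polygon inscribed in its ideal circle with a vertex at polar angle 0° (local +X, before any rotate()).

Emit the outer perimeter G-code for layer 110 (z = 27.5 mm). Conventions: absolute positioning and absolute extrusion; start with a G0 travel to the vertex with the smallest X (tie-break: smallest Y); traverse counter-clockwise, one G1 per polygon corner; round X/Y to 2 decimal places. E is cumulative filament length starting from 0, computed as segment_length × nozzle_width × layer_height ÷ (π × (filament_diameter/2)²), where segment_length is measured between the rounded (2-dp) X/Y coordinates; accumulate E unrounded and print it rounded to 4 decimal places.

G0 X-19.69 Y-1.29 Z27.50
G1 X-5.74 Y-2.51 E1.1644
G1 X-3.21 Y26.38 E3.5758
G1 X-17.16 Y27.60 E4.7402
G1 X-19.69 Y-1.29 E7.1516

At z = 27.5 mm: the cylinder is not intersected at this z (z outside [0, 12]); the 29×14 cube at (-3, 5.5) contributes its full rectangle; Taking the union: only the 29×14 cube at (-3, 5.5) is present, so the union is just that shape — 1 connected region; (rotated 85° about Z; rotation is an isometry so areas/perimeters/island counts are preserved). The outline is a single polygon with 4 vertices. Extrusion per mm of travel: 0.8 × 0.25 / (π × 0.875²) = 0.083150. Accumulating E over each segment gives final E = 7.1516.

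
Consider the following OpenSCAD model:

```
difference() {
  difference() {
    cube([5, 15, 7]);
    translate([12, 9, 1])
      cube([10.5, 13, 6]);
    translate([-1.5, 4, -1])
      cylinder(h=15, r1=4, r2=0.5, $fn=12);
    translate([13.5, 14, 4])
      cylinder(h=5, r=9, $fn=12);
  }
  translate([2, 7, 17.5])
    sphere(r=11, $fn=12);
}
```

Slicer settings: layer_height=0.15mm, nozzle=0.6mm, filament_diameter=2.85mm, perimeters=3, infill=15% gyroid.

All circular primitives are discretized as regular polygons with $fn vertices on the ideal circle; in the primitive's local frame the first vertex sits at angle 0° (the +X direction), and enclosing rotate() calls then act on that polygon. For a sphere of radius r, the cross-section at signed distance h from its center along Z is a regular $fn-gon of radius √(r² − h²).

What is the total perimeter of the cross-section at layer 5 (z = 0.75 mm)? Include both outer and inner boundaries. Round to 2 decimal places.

At z = 0.75 mm: the 5×15 cube contributes its full rectangle (perimeter 40.00 mm); the cube at (12, 9) is not intersected at this z (z outside [1, 7]); the cone at (-1.5, 4) contributes a regular 12-gon of circumradius 3.592 (interpolated between r1=4 and r2=0.5 at t=0.117) (perimeter = 2·12·3.592·sin(180°/12) = 22.31 mm); the cylinder at (13.5, 14) does not reach this height (z outside [4, 9]); Subtracting the remaining from the first: starting from the 5×15 cube, the cone at (-1.5, 4) partially overlaps it — only the 9.18 mm² overlap (of its 38.70 mm²) is removed, clipping the outline — boundary = 41.67 mm; the sphere at (2, 7) is absent (|z−center|=16.750 > r=11); Subtracting the remaining from the first: none of the subtracted shapes is present at this height, so the result so far is unchanged — boundary = 41.67 mm. Overall, the cross-section is a single solid region. Total boundary length (outer) = 41.67 mm.

41.67 mm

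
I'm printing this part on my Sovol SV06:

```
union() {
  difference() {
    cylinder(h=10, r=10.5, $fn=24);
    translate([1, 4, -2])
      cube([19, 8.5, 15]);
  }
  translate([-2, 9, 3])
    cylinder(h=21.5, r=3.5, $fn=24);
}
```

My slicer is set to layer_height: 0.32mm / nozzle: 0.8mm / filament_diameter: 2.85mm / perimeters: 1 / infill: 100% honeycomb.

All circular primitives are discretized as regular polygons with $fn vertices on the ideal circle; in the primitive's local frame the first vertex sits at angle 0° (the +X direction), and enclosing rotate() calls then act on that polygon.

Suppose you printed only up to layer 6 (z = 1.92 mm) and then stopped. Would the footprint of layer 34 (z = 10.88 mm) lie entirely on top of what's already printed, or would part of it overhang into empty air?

part overhangs

Compare the two slices. At z = 1.92: the r=10.5 cylinder contributes a regular 24-gon of circumradius 10.5 (area = (24/2)·10.500²·sin(360°/24) = 342.42 mm²); the cube at (1, 4) (footprint 19×8.5) is included at this height (area 161.50 mm²); After the difference (first − rest): starting from the r=10.5 cylinder (342.42 mm²), the 19×8.5 cube at (1, 4) partially overlaps it — only the 38.46 mm² overlap (of its 161.50 mm²) is removed, clipping the outline — area = 303.96 mm²; the cylinder at (-2, 9) does not reach this height (z outside [3, 24.5]); Taking the union: only the result so far is present, so the union is just that shape — area = 303.96 mm². At z = 10.88: the cylinder is absent (z outside [0, 10]); the 19×8.5 cube at (1, 4) contributes its full rectangle (area 161.50 mm²); After the difference (first − rest): the first operand is absent here, so nothing remains; the r=3.5 cylinder at (-2, 9) contributes a regular 24-gon of circumradius 3.5 (area = (24/2)·3.500²·sin(360°/24) = 38.05 mm²); Merging all regions: only the r=3.5 cylinder at (-2, 9) is present, so the union is just that shape — area = 38.05 mm². Checking containment: at z = 10.88 the cross-section extends beyond the z = 1.92 cross-section by about 13.01 mm².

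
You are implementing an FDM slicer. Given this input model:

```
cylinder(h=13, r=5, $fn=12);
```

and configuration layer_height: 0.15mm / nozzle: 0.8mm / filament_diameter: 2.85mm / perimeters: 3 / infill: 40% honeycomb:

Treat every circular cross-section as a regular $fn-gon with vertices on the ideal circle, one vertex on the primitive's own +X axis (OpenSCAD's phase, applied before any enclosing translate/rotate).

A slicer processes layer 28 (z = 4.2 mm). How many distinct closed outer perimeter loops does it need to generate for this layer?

At z = 4.2 mm: the r=5 cylinder contributes a regular 12-gon of circumradius 5. The result has 1 disconnected region.

1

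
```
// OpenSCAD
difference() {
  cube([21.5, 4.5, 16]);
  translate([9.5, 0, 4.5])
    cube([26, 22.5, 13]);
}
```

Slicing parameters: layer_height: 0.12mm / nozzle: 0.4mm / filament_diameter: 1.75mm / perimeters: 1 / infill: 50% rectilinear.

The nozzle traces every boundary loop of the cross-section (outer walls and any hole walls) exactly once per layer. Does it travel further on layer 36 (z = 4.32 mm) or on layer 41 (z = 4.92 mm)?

layer 36 (z = 4.32 mm)

Layer 36 (z = 4.32): the cube is present — its section is the full 21.5×4.5 rectangle (perimeter 52.00 mm); the cube at (9.5, 0) does not reach this height (z outside [4.5, 17.5]); Subtracting the remaining from the first: none of the subtracted shapes is present at this height, so the 21.5×4.5 cube is unchanged — boundary = 52.00 mm. So its perimeter = 52.00 mm. Layer 41 (z = 4.92): the 21.5×4.5 cube contributes its full rectangle (perimeter 52.00 mm); the 26×22.5 cube at (9.5, 0) contributes its full rectangle (perimeter 97.00 mm); After the difference (first − rest): starting from the 21.5×4.5 cube, the 26×22.5 cube at (9.5, 0) partially overlaps it — only the 54.00 mm² overlap (of its 585.00 mm²) is removed, clipping the outline — boundary = 28.00 mm. So its perimeter = 28.00 mm. Layer 36 is larger (52.00 vs 28.00 mm).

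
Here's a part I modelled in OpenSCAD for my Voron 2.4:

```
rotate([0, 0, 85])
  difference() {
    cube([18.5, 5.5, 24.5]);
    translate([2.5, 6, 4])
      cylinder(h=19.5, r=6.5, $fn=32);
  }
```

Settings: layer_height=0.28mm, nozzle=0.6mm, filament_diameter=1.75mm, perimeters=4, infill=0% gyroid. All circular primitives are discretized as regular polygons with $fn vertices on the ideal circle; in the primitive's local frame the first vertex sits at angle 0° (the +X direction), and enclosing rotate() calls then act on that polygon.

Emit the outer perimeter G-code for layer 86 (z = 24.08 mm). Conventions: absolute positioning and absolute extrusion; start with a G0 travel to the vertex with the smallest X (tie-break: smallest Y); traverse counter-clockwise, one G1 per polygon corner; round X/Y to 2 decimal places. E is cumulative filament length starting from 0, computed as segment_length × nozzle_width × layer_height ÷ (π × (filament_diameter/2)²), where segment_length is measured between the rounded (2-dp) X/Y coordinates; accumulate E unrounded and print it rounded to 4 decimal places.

G0 X-5.48 Y0.48 Z24.08
G1 X0.00 Y0.00 E0.3842
G1 X1.61 Y18.43 E1.6764
G1 X-3.87 Y18.91 E2.0606
G1 X-5.48 Y0.48 E3.3528

At z = 24.08 mm: the cube (footprint 18.5×5.5) is included at this height; the cylinder at (2.5, 6) does not reach this height (z outside [4, 23.5]); Taking the first minus the rest: none of the subtracted shapes is present at this height, so the 18.5×5.5 cube is unchanged — 1 connected region; (rotated 85° about Z; rotation is an isometry so areas/perimeters/island counts are preserved). The outline is a single polygon with 4 vertices. Extrusion per mm of travel: 0.6 × 0.28 / (π × 0.875²) = 0.069846. Accumulating E over each segment gives final E = 3.3528.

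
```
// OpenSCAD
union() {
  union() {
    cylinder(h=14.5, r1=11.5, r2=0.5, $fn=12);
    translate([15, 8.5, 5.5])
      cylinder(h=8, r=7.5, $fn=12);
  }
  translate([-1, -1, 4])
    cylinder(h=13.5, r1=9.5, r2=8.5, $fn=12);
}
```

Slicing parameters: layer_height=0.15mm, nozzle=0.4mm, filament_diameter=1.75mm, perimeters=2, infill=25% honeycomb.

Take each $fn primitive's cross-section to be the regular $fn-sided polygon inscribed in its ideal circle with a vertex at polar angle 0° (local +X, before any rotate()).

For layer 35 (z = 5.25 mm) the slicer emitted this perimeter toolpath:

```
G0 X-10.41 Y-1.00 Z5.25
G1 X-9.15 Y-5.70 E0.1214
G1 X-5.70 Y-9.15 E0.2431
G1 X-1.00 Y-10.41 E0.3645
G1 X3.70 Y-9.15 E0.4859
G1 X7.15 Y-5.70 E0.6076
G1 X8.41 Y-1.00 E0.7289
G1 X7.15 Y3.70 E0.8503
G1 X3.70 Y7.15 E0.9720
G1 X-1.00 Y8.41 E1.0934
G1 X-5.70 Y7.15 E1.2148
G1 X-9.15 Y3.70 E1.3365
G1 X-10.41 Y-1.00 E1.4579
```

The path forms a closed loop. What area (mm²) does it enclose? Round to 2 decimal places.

Apply the shoelace formula to the sequence of (X, Y) vertices; enclosed area = 265.57 mm².

265.57 mm²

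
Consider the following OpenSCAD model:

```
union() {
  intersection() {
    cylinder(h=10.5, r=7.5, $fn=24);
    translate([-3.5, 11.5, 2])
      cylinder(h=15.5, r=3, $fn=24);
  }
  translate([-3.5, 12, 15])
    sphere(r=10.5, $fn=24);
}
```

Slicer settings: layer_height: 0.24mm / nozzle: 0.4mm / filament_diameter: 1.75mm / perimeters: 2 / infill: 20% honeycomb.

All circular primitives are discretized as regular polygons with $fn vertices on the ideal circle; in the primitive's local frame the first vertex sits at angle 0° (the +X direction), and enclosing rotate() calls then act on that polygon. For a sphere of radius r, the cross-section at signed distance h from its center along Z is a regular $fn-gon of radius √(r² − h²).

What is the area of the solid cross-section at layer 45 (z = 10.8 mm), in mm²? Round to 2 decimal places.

At z = 10.8 mm: the cylinder does not reach this height (z outside [0, 10.5]); the r=3 cylinder at (-3.5, 11.5) gives a regular 24-gon of circumradius 3 (constant along its height) (area = (24/2)·3.000²·sin(360°/24) = 27.95 mm²); Taking the intersection: at least one operand is absent at this height, so nothing remains; the r=10.5 sphere at (-3.5, 12) contributes a regular 24-gon of circumradius √(10.5²−4.2²) = 9.623 (area = (24/2)·9.623²·sin(360°/24) = 287.63 mm²); Taking the union: only the r=10.5 sphere at (-3.5, 12) is present, so the union is just that shape — area = 287.63 mm². Overall, the cross-section is a single solid region. Net area = 287.63 mm².

287.63 mm²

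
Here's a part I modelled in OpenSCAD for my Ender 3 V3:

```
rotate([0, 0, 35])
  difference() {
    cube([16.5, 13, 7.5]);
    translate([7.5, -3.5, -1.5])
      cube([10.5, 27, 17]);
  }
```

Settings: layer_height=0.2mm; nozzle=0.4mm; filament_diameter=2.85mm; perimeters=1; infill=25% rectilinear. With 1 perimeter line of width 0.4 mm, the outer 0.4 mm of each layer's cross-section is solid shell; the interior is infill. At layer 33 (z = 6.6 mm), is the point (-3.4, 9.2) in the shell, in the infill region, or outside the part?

infill

At z = 6.6 mm: the cube (footprint 16.5×13) is included at this height; the cube at (7.5, -3.5) is present — its section is the full 10.5×27 rectangle; Subtracting the remaining from the first: starting from the 16.5×13 cube, the 10.5×27 cube at (7.5, -3.5) partially overlaps it — only the 117.00 mm² overlap (of its 283.50 mm²) is removed, clipping the outline — 1 connected region; (rotated 35° about Z; rotation is an isometry so areas/perimeters/island counts are preserved). Overall, the cross-section is a single solid region. Undo the 35° rotation: the query point maps to (2.492, 9.486) in the un-rotated model frame. The nearest boundary edge runs (0.00, 0.00)→(0.00, 13.00); distance from the point to it = 2.49 mm. The point is inside the cross-section and 2.49 mm from the nearest boundary — more than the 0.4 mm shell width (1 × 0.4), so it's in the infill interior.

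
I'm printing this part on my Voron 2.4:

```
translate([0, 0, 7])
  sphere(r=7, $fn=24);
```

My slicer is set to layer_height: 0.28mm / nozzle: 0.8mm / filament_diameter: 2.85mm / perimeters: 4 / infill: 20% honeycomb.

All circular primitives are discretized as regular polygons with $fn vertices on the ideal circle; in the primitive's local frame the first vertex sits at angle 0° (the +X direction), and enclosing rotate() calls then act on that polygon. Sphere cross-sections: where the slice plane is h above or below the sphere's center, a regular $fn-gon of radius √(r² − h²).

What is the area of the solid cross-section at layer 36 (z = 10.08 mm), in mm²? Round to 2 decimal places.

122.72 mm²

At z = 10.08 mm: the sphere: section is a regular 24-gon, circumradius = √(r²−h²) = √(7²−3.08²) = 6.286 (area = (24/2)·6.286²·sin(360°/24) = 122.72 mm²). Overall, the cross-section is a single solid region. Net area = 122.72 mm².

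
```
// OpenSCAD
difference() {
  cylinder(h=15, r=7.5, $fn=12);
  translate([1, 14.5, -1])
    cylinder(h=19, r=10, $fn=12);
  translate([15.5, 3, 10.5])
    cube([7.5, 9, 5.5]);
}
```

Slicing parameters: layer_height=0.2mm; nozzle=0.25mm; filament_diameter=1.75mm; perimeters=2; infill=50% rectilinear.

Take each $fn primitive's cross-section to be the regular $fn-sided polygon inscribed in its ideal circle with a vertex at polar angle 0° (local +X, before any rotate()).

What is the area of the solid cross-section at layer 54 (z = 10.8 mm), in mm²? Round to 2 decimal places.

At z = 10.8 mm: the r=7.5 cylinder gives a regular 12-gon of circumradius 7.5 (constant along its height) (area = (12/2)·7.500²·sin(360°/12) = 168.75 mm²); the r=10 cylinder at (1, 14.5) gives a regular 12-gon of circumradius 10 (constant along its height) (area = (12/2)·10.000²·sin(360°/12) = 300.00 mm²); the 7.5×9 cube at (15.5, 3) contributes its full rectangle (area 67.50 mm²); Subtracting the remaining from the first: starting from the r=7.5 cylinder (168.75 mm²), the r=10 cylinder at (1, 14.5) partially overlaps it — only the 15.50 mm² overlap (of its 300.00 mm²) is removed, clipping the outline; the 7.5×9 cube at (15.5, 3) misses the remaining region (no effect) — area = 153.25 mm². Overall, the cross-section is a single solid region. Net area = 153.25 mm².

153.25 mm²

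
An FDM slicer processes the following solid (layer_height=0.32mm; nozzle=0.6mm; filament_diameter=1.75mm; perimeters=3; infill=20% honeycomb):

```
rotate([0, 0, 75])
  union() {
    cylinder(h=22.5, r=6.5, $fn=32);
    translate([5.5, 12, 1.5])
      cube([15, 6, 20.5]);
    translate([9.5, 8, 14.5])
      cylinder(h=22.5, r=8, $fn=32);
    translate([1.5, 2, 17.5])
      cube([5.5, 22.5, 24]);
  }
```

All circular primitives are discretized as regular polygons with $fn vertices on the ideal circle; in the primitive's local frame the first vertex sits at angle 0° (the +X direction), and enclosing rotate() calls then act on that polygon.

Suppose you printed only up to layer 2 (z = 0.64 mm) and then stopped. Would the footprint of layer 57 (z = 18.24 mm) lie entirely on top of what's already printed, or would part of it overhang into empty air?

part overhangs

Compare the two slices. At z = 0.64: the r=6.5 cylinder gives a regular 32-gon of circumradius 6.5 (constant along its height) (area = (32/2)·6.500²·sin(360°/32) = 131.88 mm²); the cube at (5.5, 12) is absent (z outside [1.5, 22]); the cylinder at (9.5, 8) does not reach this height (z outside [14.5, 37]); the cube at (1.5, 2) does not reach this height (z outside [17.5, 41.5]); Merging all regions: only the r=6.5 cylinder is present, so the union is just that shape — area = 131.88 mm²; (rotated 75° about Z; rotation is an isometry so areas/perimeters/island counts are preserved). At z = 18.24: the cylinder: section is a regular 32-gon, circumradius r=6.5 (area = (32/2)·6.500²·sin(360°/32) = 131.88 mm²); the cube at (5.5, 12) (footprint 15×6) is included at this height (area 90.00 mm²); the r=8 cylinder at (9.5, 8) gives a regular 32-gon of circumradius 8 (constant along its height) (area = (32/2)·8.000²·sin(360°/32) = 199.77 mm²); the cube at (1.5, 2) is present — its section is the full 5.5×22.5 rectangle (area 123.75 mm²); Taking the union: the regions partially overlap — summed areas 545.40 mm² minus the doubly-counted overlap 111.34 mm² gives 434.07 mm² — area = 434.07 mm²; (whole slice rotated 75° about Z — lengths, areas and connectivity unchanged). Checking containment: at z = 18.24 the cross-section extends beyond the z = 0.64 cross-section by about 302.18 mm².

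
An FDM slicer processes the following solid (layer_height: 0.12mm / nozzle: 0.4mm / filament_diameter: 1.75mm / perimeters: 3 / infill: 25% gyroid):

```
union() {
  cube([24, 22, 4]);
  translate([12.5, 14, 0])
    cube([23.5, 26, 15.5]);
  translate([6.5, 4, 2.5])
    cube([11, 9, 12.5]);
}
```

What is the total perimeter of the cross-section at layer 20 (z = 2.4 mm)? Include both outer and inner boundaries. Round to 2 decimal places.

152.00 mm

At z = 2.4 mm: the 24×22 cube contributes its full rectangle (perimeter 92.00 mm); the cube at (12.5, 14) is present — its section is the full 23.5×26 rectangle (perimeter 99.00 mm); the cube at (6.5, 4) does not reach this height (z outside [2.5, 15]); Taking the union: the regions partially overlap (shared area 92.00 mm²), so the edge portions inside another operand are dropped and the merged outline is re-measured after clipping — boundary = 152.00 mm. Overall, the cross-section is a single solid region. Total boundary length (outer) = 152.00 mm.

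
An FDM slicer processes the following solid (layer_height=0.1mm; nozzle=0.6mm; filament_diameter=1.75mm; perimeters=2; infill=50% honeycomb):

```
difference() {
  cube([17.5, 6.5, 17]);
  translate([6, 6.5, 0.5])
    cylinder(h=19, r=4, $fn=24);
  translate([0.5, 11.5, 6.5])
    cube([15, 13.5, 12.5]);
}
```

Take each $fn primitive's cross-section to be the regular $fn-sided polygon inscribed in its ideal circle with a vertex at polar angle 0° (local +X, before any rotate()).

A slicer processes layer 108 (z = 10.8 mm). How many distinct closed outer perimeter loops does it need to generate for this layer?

1

At z = 10.8 mm: the cube is present — its section is the full 17.5×6.5 rectangle; the r=4 cylinder at (6, 6.5) contributes a regular 24-gon of circumradius 4; the 15×13.5 cube at (0.5, 11.5) contributes its full rectangle; Taking the first minus the rest: starting from the 17.5×6.5 cube, the r=4 cylinder at (6, 6.5) partially overlaps it — only the 24.85 mm² overlap (of its 49.69 mm²) is removed, clipping the outline; the 15×13.5 cube at (0.5, 11.5) misses the remaining region (no effect) — 1 connected region. The result has 1 disconnected region.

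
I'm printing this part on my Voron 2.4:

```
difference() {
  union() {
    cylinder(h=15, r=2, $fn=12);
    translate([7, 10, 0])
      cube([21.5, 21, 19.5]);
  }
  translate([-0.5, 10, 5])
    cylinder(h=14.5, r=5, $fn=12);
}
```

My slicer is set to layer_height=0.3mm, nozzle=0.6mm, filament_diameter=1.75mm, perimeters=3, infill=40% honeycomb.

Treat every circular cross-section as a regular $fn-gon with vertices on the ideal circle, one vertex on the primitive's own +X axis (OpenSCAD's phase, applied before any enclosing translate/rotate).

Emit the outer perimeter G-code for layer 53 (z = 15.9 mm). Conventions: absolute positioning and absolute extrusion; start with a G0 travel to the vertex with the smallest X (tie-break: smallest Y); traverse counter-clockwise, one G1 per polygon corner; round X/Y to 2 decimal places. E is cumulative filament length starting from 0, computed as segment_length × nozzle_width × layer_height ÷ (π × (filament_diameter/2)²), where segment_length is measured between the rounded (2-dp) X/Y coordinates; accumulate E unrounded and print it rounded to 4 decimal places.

G0 X7.00 Y10.00 Z15.90
G1 X28.50 Y10.00 E1.6090
G1 X28.50 Y31.00 E3.1805
G1 X7.00 Y31.00 E4.7895
G1 X7.00 Y10.00 E6.3610

At z = 15.9 mm: the cylinder does not reach this height (z outside [0, 15]); the cube at (7, 10) is present — its section is the full 21.5×21 rectangle; Combining (union): only the 21.5×21 cube at (7, 10) is present, so the union is just that shape — 1 connected region; the r=5 cylinder at (-0.5, 10) gives a regular 12-gon of circumradius 5 (constant along its height); Subtracting the remaining from the first: starting from that combined region, the r=5 cylinder at (-0.5, 10) misses the remaining region (no effect) — 1 connected region. The outline is a single polygon with 4 vertices. Extrusion per mm of travel: 0.6 × 0.3 / (π × 0.875²) = 0.074835. Accumulating E over each segment gives final E = 6.3610.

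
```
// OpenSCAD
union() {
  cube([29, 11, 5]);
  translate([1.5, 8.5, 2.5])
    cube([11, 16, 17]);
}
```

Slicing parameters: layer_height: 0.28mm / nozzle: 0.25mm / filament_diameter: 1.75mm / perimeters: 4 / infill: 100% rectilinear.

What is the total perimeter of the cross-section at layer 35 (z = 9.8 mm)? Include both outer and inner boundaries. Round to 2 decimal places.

54.00 mm

At z = 9.8 mm: the cube does not reach this height (z outside [0, 5]); the 11×16 cube at (1.5, 8.5) contributes its full rectangle (perimeter 54.00 mm); Combining (union): only the 11×16 cube at (1.5, 8.5) is present, so the union is just that shape — boundary = 54.00 mm. Overall, the cross-section is a single solid region. Total boundary length (outer) = 54.00 mm.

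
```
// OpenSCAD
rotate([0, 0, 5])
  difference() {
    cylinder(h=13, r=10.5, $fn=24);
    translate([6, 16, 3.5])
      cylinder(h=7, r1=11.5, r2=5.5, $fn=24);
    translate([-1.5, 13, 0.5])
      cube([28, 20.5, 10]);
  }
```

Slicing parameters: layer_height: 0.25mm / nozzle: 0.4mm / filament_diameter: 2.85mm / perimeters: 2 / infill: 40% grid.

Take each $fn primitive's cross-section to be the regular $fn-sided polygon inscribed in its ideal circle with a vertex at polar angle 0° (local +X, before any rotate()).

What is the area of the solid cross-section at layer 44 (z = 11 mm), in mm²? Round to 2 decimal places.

342.42 mm²

At z = 11 mm: the r=10.5 cylinder contributes a regular 24-gon of circumradius 10.5 (area = (24/2)·10.500²·sin(360°/24) = 342.42 mm²); the cone at (6, 16) does not reach this height (z outside [3.5, 10.5]); the cube at (-1.5, 13) does not reach this height (z outside [0.5, 10.5]); Subtracting the remaining from the first: none of the subtracted shapes is present at this height, so the r=10.5 cylinder is unchanged — area = 342.42 mm²; (whole slice rotated 5° about Z — lengths, areas and connectivity unchanged). Overall, the cross-section is a single solid region. Net area = 342.42 mm².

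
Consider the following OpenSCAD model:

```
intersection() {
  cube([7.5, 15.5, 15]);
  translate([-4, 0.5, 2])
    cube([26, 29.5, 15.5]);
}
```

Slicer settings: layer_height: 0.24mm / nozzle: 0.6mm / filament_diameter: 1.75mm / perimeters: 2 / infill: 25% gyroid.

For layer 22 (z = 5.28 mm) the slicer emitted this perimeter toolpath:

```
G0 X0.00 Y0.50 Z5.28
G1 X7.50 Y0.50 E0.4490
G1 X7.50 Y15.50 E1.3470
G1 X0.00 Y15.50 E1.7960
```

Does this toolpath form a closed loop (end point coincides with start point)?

Start point (G0): (0.00, 0.50). End point (last G1): the path does not return to the start — open.

no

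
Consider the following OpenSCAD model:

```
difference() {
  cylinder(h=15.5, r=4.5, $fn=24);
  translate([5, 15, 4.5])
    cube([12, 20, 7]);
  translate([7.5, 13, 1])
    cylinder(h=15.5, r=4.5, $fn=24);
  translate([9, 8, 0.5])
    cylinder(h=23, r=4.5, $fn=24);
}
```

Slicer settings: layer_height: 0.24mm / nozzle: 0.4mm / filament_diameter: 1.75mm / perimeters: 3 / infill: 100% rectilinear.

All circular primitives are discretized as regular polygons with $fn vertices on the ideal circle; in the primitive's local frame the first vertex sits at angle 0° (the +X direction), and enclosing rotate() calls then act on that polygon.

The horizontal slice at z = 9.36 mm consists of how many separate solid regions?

At z = 9.36 mm: the cylinder: section is a regular 24-gon, circumradius r=4.5; the cube at (5, 15) is present — its section is the full 12×20 rectangle; the r=4.5 cylinder at (7.5, 13) contributes a regular 24-gon of circumradius 4.5; the cylinder at (9, 8): section is a regular 24-gon, circumradius r=4.5; Taking the first minus the rest: starting from the r=4.5 cylinder, the 12×20 cube at (5, 15) misses the remaining region (no effect); the r=4.5 cylinder at (7.5, 13) misses the remaining region (no effect); the r=4.5 cylinder at (9, 8) misses the remaining region (no effect) — 1 connected region. The result has 1 disconnected region.

1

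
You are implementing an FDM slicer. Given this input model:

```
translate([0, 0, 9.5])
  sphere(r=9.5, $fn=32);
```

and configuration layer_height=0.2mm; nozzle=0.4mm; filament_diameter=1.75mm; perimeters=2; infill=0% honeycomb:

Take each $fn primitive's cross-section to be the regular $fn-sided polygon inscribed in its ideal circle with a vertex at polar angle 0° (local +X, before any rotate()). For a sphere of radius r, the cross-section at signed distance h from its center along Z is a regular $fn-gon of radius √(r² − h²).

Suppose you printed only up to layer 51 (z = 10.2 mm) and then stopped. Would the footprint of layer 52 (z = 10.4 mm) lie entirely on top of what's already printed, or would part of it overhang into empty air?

Compare the two slices. At z = 10.2: the r=9.5 sphere slices to a regular 32-gon of circumradius 9.474 (√(r²−h²) with h=0.7 from center) (area = (32/2)·9.474²·sin(360°/32) = 280.18 mm²). At z = 10.4: the sphere: section is a regular 32-gon, circumradius = √(r²−h²) = √(9.5²−0.9²) = 9.457 (area = (32/2)·9.457²·sin(360°/32) = 279.18 mm²). Checking containment: the cross-section at z = 10.4 is a subset of the cross-section at z = 10.2.

entirely on top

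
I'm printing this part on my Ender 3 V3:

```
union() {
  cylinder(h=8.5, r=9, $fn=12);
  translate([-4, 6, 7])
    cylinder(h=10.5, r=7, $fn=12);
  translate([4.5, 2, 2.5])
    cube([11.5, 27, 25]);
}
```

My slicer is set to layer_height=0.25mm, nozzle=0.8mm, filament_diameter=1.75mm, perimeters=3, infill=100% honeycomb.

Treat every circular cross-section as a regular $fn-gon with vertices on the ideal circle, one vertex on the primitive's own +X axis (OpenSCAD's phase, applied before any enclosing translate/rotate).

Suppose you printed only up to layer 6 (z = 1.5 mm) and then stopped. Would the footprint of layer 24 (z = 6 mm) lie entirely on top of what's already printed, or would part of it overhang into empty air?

Compare the two slices. At z = 1.5: the r=9 cylinder gives a regular 12-gon of circumradius 9 (constant along its height) (area = (12/2)·9.000²·sin(360°/12) = 243.00 mm²); the cylinder at (-4, 6) does not reach this height (z outside [7, 17.5]); the cube at (4.5, 2) is not intersected at this z (z outside [2.5, 27.5]); Merging all regions: only the r=9 cylinder is present, so the union is just that shape — area = 243.00 mm². At z = 6: the cylinder: section is a regular 12-gon, circumradius r=9 (area = (12/2)·9.000²·sin(360°/12) = 243.00 mm²); the cylinder at (-4, 6) is not intersected at this z (z outside [7, 17.5]); the cube at (4.5, 2) (footprint 11.5×27) is included at this height (area 310.50 mm²); Taking the union: the regions partially overlap — summed areas 553.50 mm² minus the doubly-counted overlap 14.50 mm² gives 539.00 mm² — area = 539.00 mm². Checking containment: at z = 6 the cross-section extends beyond the z = 1.5 cross-section by about 296.00 mm².

part overhangs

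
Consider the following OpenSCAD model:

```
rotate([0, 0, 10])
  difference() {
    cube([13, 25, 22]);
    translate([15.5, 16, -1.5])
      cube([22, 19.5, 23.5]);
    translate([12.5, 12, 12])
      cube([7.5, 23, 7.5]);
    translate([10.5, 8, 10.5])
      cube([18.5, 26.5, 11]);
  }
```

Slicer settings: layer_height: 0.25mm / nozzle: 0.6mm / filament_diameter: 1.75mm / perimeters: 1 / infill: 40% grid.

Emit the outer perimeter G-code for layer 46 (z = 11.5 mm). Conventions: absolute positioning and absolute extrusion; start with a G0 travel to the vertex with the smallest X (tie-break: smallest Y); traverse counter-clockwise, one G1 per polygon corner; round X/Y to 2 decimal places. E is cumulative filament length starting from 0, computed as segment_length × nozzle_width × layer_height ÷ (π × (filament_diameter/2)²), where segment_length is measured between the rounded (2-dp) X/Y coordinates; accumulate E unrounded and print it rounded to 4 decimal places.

G0 X-4.34 Y24.62 Z11.50
G1 X0.00 Y0.00 E1.5590
G1 X12.80 Y2.26 E2.3696
G1 X11.41 Y10.14 E2.8686
G1 X8.95 Y9.70 E3.0245
G1 X6.00 Y26.44 E4.0845
G1 X-4.34 Y24.62 E4.7393

At z = 11.5 mm: the cube (footprint 13×25) is included at this height; the cube at (15.5, 16) is present — its section is the full 22×19.5 rectangle; the cube at (12.5, 12) is absent (z outside [12, 19.5]); the cube at (10.5, 8) (footprint 18.5×26.5) is included at this height; After the difference (first − rest): starting from the 13×25 cube, the 22×19.5 cube at (15.5, 16) misses the remaining region (no effect); the 18.5×26.5 cube at (10.5, 8) partially overlaps it — only the 42.50 mm² overlap (of its 490.25 mm²) is removed, clipping the outline — 1 connected region; (rotated 10° about Z; rotation is an isometry so areas/perimeters/island counts are preserved). The outline is a single polygon with 6 vertices. Extrusion per mm of travel: 0.6 × 0.25 / (π × 0.875²) = 0.062363. Accumulating E over each segment gives final E = 4.7393.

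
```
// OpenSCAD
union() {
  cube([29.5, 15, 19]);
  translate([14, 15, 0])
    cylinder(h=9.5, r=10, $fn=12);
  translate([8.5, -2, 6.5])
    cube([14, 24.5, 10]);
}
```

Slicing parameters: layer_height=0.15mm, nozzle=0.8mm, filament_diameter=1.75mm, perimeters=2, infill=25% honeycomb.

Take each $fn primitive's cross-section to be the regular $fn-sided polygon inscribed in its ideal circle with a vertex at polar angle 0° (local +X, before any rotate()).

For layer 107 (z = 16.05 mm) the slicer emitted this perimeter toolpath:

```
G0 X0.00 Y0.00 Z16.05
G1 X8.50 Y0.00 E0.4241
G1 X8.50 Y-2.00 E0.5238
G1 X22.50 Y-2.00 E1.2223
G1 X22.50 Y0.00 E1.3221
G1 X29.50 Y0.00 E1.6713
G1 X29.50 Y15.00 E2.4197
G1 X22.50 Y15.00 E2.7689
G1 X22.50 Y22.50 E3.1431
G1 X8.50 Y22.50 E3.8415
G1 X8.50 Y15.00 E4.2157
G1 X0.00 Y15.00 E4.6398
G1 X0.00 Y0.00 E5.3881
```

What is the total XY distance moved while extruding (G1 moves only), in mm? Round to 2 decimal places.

108.00 mm

Sum the Euclidean lengths of each G1 segment: total = 108.00 mm.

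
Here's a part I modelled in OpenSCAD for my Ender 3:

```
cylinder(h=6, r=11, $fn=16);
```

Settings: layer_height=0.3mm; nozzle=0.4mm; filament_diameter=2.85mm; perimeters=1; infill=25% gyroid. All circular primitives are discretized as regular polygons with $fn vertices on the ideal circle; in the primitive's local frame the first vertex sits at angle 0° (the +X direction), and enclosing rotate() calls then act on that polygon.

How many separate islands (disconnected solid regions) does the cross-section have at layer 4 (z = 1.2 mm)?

1

At z = 1.2 mm: the cylinder: section is a regular 16-gon, circumradius r=11. Overall, the cross-section is a single solid region. Island count = 1.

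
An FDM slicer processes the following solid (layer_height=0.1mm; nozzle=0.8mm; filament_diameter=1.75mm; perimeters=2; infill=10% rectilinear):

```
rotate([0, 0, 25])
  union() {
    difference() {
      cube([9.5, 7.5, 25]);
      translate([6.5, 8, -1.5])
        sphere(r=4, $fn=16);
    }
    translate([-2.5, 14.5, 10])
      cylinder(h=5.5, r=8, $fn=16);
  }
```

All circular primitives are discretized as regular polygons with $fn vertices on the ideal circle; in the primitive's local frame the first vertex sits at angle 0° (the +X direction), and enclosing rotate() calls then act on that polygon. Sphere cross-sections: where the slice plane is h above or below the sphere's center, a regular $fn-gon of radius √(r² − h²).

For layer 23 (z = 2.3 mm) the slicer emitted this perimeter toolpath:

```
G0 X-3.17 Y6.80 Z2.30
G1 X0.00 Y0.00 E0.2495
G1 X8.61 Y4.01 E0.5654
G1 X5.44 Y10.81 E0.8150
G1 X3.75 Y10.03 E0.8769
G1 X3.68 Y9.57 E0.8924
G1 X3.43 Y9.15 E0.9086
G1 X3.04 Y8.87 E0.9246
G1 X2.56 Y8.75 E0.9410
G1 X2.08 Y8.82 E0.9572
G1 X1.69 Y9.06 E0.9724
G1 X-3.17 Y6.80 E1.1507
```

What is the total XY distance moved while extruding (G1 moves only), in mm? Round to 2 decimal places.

Sum the Euclidean lengths of each G1 segment: total = 34.60 mm.

34.60 mm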